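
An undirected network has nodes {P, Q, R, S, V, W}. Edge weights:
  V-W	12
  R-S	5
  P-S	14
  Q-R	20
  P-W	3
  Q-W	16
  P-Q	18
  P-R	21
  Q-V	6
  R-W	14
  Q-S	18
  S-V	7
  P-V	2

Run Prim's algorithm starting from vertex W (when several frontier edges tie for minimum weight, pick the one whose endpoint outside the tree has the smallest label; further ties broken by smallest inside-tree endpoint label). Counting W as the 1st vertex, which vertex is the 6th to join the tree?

R

Prim, starting at W.
Step 1: frontier [P-W 3, V-W 12, R-W 14, Q-W 16] → take P-W (3); add P.
Step 2: frontier [P-V 2, P-S 14, P-Q 18, P-R 21, V-W 12, R-W 14, Q-W 16] → take P-V (2); add V.
Step 3: frontier [P-S 14, P-Q 18, P-R 21, Q-V 6, S-V 7, R-W 14, Q-W 16] → take Q-V (6); add Q.
Step 4: frontier [P-S 14, P-R 21, Q-S 18, Q-R 20, S-V 7, R-W 14] → take S-V (7); add S.
Step 5: frontier [P-R 21, Q-R 20, R-S 5, R-W 14] → take R-S (5); add R.
Vertex order: W, P, V, Q, S, R. The 6th vertex is R.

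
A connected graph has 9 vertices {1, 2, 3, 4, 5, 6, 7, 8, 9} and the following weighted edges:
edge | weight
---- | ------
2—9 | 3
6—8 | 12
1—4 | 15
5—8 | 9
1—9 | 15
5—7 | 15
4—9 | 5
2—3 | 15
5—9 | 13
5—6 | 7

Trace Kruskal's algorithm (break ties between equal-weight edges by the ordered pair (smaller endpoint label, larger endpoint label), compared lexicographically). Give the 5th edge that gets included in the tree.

5-9

Kruskal: consider edges lightest-first.
2—9 (3): add — endpoints in different components.
4—9 (5): add — endpoints in different components.
5—6 (7): add — endpoints in different components.
5—8 (9): add — endpoints in different components.
6—8 (12): skip — 6 and 8 already connected.
5—9 (13): add — endpoints in different components.
1—4 (15): add — endpoints in different components.
1—9 (15): skip — 1 and 9 already connected.
2—3 (15): add — endpoints in different components.
5—7 (15): add — endpoints in different components.
The 5th edge added is 5—9.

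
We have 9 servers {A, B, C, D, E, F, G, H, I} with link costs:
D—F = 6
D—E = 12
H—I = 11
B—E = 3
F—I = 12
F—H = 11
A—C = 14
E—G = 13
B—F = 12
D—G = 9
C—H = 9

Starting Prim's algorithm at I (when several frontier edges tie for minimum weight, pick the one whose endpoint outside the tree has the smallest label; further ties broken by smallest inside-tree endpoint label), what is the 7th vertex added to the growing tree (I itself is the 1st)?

B

Prim, starting at I.
Step 1: frontier [H—I 11, F—I 12] → take H—I (11); add H.
Step 2: frontier [C—H 9, F—H 11, F—I 12] → take C—H (9); add C.
Step 3: frontier [A—C 14, F—H 11, F—I 12] → take F—H (11); add F.
Step 4: frontier [A—C 14, D—F 6, B—F 12] → take D—F (6); add D.
Step 5: frontier [A—C 14, D—G 9, D—E 12, B—F 12] → take D—G (9); add G.
Step 6: frontier [A—C 14, D—E 12, B—F 12, E—G 13] → take B—F (12); add B.
Step 7: frontier [B—E 3, A—C 14, D—E 12, E—G 13] → take B—E (3); add E.
Step 8: frontier [A—C 14] → take A—C (14); add A.
Vertex order: I, H, C, F, D, G, B, E, A. The 7th vertex is B.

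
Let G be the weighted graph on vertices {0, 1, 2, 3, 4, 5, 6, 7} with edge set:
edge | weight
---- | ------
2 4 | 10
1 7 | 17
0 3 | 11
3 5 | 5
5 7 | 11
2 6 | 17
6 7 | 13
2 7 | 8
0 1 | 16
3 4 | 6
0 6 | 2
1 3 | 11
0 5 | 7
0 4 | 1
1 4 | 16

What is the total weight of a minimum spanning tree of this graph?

43

Grow the tree from 7 using Prim:
Step 1: cheapest edge leaving the tree is 2 7 (8); add 2.
Step 2: cheapest edge leaving the tree is 2 4 (10); add 4.
Step 3: cheapest edge leaving the tree is 0 4 (1); add 0.
Step 4: cheapest edge leaving the tree is 0 6 (2); add 6.
Step 5: cheapest edge leaving the tree is 3 4 (6); add 3.
Step 6: cheapest edge leaving the tree is 3 5 (5); add 5.
Step 7: cheapest edge leaving the tree is 1 3 (11); add 1.
MST edges: 2 7, 2 4, 0 4, 0 6, 3 4, 3 5, 1 3; total weight 8+10+1+2+6+5+11 = 43.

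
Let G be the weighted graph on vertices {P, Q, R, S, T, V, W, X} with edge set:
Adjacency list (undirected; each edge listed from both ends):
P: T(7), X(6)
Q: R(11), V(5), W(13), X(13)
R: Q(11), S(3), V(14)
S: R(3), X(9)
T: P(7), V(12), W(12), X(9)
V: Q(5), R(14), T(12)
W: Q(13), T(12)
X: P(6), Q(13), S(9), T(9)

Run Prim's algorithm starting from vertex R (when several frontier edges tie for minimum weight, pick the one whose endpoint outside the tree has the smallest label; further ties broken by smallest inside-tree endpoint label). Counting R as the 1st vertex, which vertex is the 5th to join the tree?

Prim's algorithm from R:
Step 1: cheapest edge leaving the tree is R-S (3); add S.
Step 2: cheapest edge leaving the tree is S-X (9); add X.
Step 3: cheapest edge leaving the tree is P-X (6); add P.
Step 4: cheapest edge leaving the tree is P-T (7); add T.
Step 5: cheapest edge leaving the tree is Q-R (11); add Q.
Step 6: cheapest edge leaving the tree is Q-V (5); add V.
Step 7: cheapest edge leaving the tree is T-W (12); add W.
Vertex order: R, S, X, P, T, Q, V, W. The 5th vertex is T.

T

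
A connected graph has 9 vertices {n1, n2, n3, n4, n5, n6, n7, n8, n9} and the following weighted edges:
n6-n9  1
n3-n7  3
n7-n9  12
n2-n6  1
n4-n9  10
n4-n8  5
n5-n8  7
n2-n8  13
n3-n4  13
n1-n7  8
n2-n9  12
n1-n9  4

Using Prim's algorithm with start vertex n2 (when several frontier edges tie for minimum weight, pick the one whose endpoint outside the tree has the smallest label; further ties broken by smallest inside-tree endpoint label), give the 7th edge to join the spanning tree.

Grow the tree from n2 using Prim:
Step 1: cheapest edge leaving the tree is n2-n6 (1); add n6.
Step 2: cheapest edge leaving the tree is n6-n9 (1); add n9.
Step 3: cheapest edge leaving the tree is n1-n9 (4); add n1.
Step 4: cheapest edge leaving the tree is n1-n7 (8); add n7.
Step 5: cheapest edge leaving the tree is n3-n7 (3); add n3.
Step 6: cheapest edge leaving the tree is n4-n9 (10); add n4.
Step 7: cheapest edge leaving the tree is n4-n8 (5); add n8.
Step 8: cheapest edge leaving the tree is n5-n8 (7); add n5.
The 7th edge added is n4-n8.

n4-n8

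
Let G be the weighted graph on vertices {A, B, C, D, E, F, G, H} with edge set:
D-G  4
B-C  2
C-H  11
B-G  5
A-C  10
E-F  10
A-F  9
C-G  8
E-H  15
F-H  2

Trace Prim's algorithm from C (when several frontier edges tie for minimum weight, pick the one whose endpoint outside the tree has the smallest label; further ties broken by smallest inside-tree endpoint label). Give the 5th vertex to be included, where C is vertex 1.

A

Prim, starting at C.
Step 1: frontier [B-C 2, C-G 8, A-C 10, C-H 11] → take B-C (2); add B.
Step 2: frontier [B-G 5, C-G 8, A-C 10, C-H 11] → take B-G (5); add G.
Step 3: frontier [A-C 10, C-H 11, D-G 4] → take D-G (4); add D.
Step 4: frontier [A-C 10, C-H 11] → take A-C (10); add A.
Step 5: frontier [A-F 9, C-H 11] → take A-F (9); add F.
Step 6: frontier [C-H 11, F-H 2, E-F 10] → take F-H (2); add H.
Step 7: frontier [E-F 10, E-H 15] → take E-F (10); add E.
Vertex order: C, B, G, D, A, F, H, E. The 5th vertex is A.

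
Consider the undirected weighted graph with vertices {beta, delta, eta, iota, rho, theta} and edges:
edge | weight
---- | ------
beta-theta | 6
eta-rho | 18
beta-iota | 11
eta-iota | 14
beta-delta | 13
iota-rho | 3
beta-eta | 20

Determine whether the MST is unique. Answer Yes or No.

Sort edges by weight, then run Kruskal:
iota-rho (3): add — endpoints in different components.
beta-theta (6): add — endpoints in different components.
beta-iota (11): add — endpoints in different components.
beta-delta (13): add — endpoints in different components.
eta-iota (14): add — endpoints in different components.
Every non-tree edge has weight strictly greater than the heaviest edge on the tree path between its endpoints, so the MST is unique.

Yes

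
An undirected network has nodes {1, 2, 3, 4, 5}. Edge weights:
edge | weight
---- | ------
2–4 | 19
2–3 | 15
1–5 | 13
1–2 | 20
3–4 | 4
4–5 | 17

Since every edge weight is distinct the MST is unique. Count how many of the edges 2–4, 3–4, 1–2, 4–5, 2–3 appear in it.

3

Kruskal's algorithm — process edges by increasing weight (ties by edge label):
3–4 (4): add — endpoints in different components.
1–5 (13): add — endpoints in different components.
2–3 (15): add — endpoints in different components.
4–5 (17): add — endpoints in different components.
MST edge set: {3–4, 1–5, 2–3, 4–5}.
Of the listed edges, {3–4, 4–5, 2–3} are in the MST → 3.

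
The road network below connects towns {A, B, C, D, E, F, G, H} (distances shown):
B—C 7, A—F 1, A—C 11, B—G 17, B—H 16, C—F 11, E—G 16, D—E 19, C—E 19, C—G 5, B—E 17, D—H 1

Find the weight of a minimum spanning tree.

57

Prim's algorithm from A:
Step 1: cheapest edge leaving the tree is A—F (1); add F.
Step 2: cheapest edge leaving the tree is A—C (11); add C.
Step 3: cheapest edge leaving the tree is C—G (5); add G.
Step 4: cheapest edge leaving the tree is B—C (7); add B.
Step 5: cheapest edge leaving the tree is E—G (16); add E.
Step 6: cheapest edge leaving the tree is B—H (16); add H.
Step 7: cheapest edge leaving the tree is D—H (1); add D.
MST edges: A—F, A—C, C—G, B—C, E—G, B—H, D—H; total weight 1+11+5+7+16+16+1 = 57.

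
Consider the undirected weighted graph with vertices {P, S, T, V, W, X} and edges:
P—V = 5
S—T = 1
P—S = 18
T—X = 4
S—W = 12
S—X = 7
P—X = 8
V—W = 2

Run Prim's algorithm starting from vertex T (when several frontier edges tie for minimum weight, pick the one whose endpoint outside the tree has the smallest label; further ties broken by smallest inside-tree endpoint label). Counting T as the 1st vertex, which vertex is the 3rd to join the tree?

Prim's algorithm from T:
Step 1: cheapest edge leaving the tree is S—T (1); add S.
Step 2: cheapest edge leaving the tree is T—X (4); add X.
Step 3: cheapest edge leaving the tree is P—X (8); add P.
Step 4: cheapest edge leaving the tree is P—V (5); add V.
Step 5: cheapest edge leaving the tree is V—W (2); add W.
Vertex order: T, S, X, P, V, W. The 3rd vertex is X.

X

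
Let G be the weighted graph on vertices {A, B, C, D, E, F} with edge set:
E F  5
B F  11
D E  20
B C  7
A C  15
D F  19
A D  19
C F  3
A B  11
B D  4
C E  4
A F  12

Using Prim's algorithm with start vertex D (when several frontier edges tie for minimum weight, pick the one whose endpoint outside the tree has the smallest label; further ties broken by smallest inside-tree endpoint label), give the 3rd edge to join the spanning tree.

C-F

Grow the tree from D using Prim:
Step 1: frontier [B D 4, A D 19, D F 19, D E 20] → take B D (4); add B.
Step 2: frontier [B C 7, A B 11, B F 11, A D 19, D F 19, D E 20] → take B C (7); add C.
Step 3: frontier [A B 11, B F 11, C F 3, C E 4, A C 15, A D 19, D F 19, D E 20] → take C F (3); add F.
Step 4: frontier [A B 11, C E 4, A C 15, A D 19, D E 20, E F 5, A F 12] → take C E (4); add E.
Step 5: frontier [A B 11, A C 15, A D 19, A F 12] → take A B (11); add A.
The 3rd edge added is C F.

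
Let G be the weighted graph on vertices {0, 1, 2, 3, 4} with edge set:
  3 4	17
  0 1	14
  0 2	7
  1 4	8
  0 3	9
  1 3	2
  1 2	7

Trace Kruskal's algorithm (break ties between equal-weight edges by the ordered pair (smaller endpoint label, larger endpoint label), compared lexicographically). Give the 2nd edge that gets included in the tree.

Kruskal's algorithm — process edges by increasing weight (ties by edge label):
1 3 (2): add — endpoints in different components.
0 2 (7): add — endpoints in different components.
1 2 (7): add — endpoints in different components.
1 4 (8): add — endpoints in different components.
The 2nd edge added is 0 2.

0-2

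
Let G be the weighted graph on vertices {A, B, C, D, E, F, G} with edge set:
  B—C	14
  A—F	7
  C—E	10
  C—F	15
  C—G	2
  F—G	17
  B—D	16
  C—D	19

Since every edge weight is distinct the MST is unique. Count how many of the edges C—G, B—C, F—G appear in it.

2

Kruskal: consider edges lightest-first.
C—G (2): add — endpoints in different components.
A—F (7): add — endpoints in different components.
C—E (10): add — endpoints in different components.
B—C (14): add — endpoints in different components.
C—F (15): add — endpoints in different components.
B—D (16): add — endpoints in different components.
MST edge set: {C—G, A—F, C—E, B—C, C—F, B—D}.
Of the listed edges, {C—G, B—C} are in the MST → 2.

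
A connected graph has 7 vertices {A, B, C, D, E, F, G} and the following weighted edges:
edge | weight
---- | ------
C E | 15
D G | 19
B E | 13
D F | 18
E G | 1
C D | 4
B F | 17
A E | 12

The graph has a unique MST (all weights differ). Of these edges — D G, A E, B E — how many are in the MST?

2

Sort edges by weight, then run Kruskal:
E G (1): add. Components now {A} {B} {C} {D} {E,G} {F}
C D (4): add. Components now {A} {B} {C,D} {E,G} {F}
A E (12): add. Components now {A,E,G} {B} {C,D} {F}
B E (13): add. Components now {A,B,E,G} {C,D} {F}
C E (15): add. Components now {A,B,C,D,E,G} {F}
B F (17): add. Components now {A,B,C,D,E,F,G}
MST edge set: {E G, C D, A E, B E, C E, B F}.
Of the listed edges, {A E, B E} are in the MST → 2.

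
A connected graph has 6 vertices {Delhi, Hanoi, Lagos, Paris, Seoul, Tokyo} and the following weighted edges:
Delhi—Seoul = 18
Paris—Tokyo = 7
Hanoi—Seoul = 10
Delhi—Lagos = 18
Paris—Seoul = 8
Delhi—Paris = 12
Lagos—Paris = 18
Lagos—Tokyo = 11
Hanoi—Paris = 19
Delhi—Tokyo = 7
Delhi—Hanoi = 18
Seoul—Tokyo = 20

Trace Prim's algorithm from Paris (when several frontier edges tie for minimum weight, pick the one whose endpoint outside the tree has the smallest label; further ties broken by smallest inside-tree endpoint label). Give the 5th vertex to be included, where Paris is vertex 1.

Hanoi

Grow the tree from Paris using Prim:
Step 1: frontier [Paris—Tokyo 7, Paris—Seoul 8, Delhi—Paris 12, Lagos—Paris 18, Hanoi—Paris 19] → take Paris—Tokyo (7); add Tokyo.
Step 2: frontier [Paris—Seoul 8, Delhi—Paris 12, Lagos—Paris 18, Hanoi—Paris 19, Delhi—Tokyo 7, Lagos—Tokyo 11, Seoul—Tokyo 20] → take Delhi—Tokyo (7); add Delhi.
Step 3: frontier [Delhi—Hanoi 18, Delhi—Lagos 18, Delhi—Seoul 18, Paris—Seoul 8, Lagos—Paris 18, Hanoi—Paris 19, Lagos—Tokyo 11, Seoul—Tokyo 20] → take Paris—Seoul (8); add Seoul.
Step 4: frontier [Delhi—Hanoi 18, Delhi—Lagos 18, Lagos—Paris 18, Hanoi—Paris 19, Hanoi—Seoul 10, Lagos—Tokyo 11] → take Hanoi—Seoul (10); add Hanoi.
Step 5: frontier [Delhi—Lagos 18, Lagos—Paris 18, Lagos—Tokyo 11] → take Lagos—Tokyo (11); add Lagos.
Vertex order: Paris, Tokyo, Delhi, Seoul, Hanoi, Lagos. The 5th vertex is Hanoi.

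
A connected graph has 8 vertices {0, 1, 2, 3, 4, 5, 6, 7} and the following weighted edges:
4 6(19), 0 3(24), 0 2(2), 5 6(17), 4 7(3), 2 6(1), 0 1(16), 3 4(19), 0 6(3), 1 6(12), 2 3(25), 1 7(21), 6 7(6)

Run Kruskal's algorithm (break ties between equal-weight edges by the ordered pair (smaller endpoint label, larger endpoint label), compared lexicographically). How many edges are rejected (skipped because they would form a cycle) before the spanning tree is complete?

Kruskal: consider edges lightest-first.
2 6 (1): add — endpoints in different components.
0 2 (2): add — endpoints in different components.
0 6 (3): skip — 0 and 6 already connected.
4 7 (3): add — endpoints in different components.
6 7 (6): add — endpoints in different components.
1 6 (12): add — endpoints in different components.
0 1 (16): skip — 0 and 1 already connected.
5 6 (17): add — endpoints in different components.
3 4 (19): add — endpoints in different components.
Edges rejected before the tree was complete: 2.

2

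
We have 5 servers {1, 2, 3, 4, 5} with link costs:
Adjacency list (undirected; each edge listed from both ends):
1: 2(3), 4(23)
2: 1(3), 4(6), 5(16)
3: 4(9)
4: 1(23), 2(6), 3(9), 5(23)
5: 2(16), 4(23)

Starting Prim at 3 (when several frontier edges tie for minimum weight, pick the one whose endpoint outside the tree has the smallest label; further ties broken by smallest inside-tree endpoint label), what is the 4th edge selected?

2-5

Prim, starting at 3.
Step 1: frontier [3–4 9] → take 3–4 (9); add 4.
Step 2: frontier [2–4 6, 1–4 23, 4–5 23] → take 2–4 (6); add 2.
Step 3: frontier [1–2 3, 2–5 16, 1–4 23, 4–5 23] → take 1–2 (3); add 1.
Step 4: frontier [2–5 16, 4–5 23] → take 2–5 (16); add 5.
The 4th edge added is 2–5.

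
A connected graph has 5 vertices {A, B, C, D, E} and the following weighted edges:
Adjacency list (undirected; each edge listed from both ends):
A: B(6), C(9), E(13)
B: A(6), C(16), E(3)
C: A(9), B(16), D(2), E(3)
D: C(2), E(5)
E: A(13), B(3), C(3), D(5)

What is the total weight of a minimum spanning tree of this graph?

14

Grow the tree from C using Prim:
Step 1: frontier [C D 2, C E 3, A C 9, B C 16] → take C D (2); add D.
Step 2: frontier [C E 3, A C 9, B C 16, D E 5] → take C E (3); add E.
Step 3: frontier [A C 9, B C 16, B E 3, A E 13] → take B E (3); add B.
Step 4: frontier [A B 6, A C 9, A E 13] → take A B (6); add A.
MST edges: C D, C E, B E, A B; total weight 2+3+3+6 = 14.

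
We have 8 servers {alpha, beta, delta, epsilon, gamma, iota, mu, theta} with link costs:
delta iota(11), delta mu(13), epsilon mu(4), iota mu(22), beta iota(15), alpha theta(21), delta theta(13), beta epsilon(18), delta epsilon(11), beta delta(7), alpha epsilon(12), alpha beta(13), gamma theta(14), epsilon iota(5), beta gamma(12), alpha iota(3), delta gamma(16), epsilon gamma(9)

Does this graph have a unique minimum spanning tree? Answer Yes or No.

No

Kruskal's algorithm — process edges by increasing weight (ties by edge label):
alpha iota (3): add — endpoints in different components.
epsilon mu (4): add — endpoints in different components.
epsilon iota (5): add — endpoints in different components.
beta delta (7): add — endpoints in different components.
epsilon gamma (9): add — endpoints in different components.
delta epsilon (11): add — endpoints in different components.
delta iota (11): skip — iota and delta already connected.
alpha epsilon (12): skip — epsilon and alpha already connected.
beta gamma (12): skip — gamma and beta already connected.
alpha beta (13): skip — beta and alpha already connected.
delta mu (13): skip — mu and delta already connected.
delta theta (13): add — endpoints in different components.
Non-tree edge delta iota has weight 11, equal to the heaviest edge on its tree cycle — swapping gives another MST of the same weight. Not unique.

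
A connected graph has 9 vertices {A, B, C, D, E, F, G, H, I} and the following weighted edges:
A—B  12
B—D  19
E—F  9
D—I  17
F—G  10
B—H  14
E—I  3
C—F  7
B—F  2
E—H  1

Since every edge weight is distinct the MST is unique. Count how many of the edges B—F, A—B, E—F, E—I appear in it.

Kruskal: consider edges lightest-first.
E—H (1): add — endpoints in different components.
B—F (2): add — endpoints in different components.
E—I (3): add — endpoints in different components.
C—F (7): add — endpoints in different components.
E—F (9): add — endpoints in different components.
F—G (10): add — endpoints in different components.
A—B (12): add — endpoints in different components.
B—H (14): skip — B and H already connected.
D—I (17): add — endpoints in different components.
MST edge set: {E—H, B—F, E—I, C—F, E—F, F—G, A—B, D—I}.
Of the listed edges, {B—F, A—B, E—F, E—I} are in the MST → 4.

4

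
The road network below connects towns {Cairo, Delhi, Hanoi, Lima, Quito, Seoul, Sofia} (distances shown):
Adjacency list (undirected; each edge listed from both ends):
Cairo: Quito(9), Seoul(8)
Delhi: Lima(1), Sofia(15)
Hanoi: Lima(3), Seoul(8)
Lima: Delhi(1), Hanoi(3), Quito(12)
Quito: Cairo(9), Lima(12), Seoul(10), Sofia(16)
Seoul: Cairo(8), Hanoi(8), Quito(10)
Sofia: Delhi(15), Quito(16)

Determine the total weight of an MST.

44

Kruskal: consider edges lightest-first.
Delhi—Lima (1): add. Components now {Delhi,Lima} {Seoul} {Cairo} {Sofia} {Quito} {Hanoi}
Hanoi—Lima (3): add. Components now {Delhi,Hanoi,Lima} {Seoul} {Cairo} {Sofia} {Quito}
Cairo—Seoul (8): add. Components now {Delhi,Hanoi,Lima} {Cairo,Seoul} {Sofia} {Quito}
Hanoi—Seoul (8): add. Components now {Cairo,Delhi,Hanoi,Lima,Seoul} {Sofia} {Quito}
Cairo—Quito (9): add. Components now {Cairo,Delhi,Hanoi,Lima,Quito,Seoul} {Sofia}
Quito—Seoul (10): skip — Seoul and Quito already connected.
Lima—Quito (12): skip — Lima and Quito already connected.
Delhi—Sofia (15): add. Components now {Cairo,Delhi,Hanoi,Lima,Quito,Seoul,Sofia}
MST edges: Delhi—Lima, Hanoi—Lima, Cairo—Seoul, Hanoi—Seoul, Cairo—Quito, Delhi—Sofia; total weight 1+3+8+8+9+15 = 44.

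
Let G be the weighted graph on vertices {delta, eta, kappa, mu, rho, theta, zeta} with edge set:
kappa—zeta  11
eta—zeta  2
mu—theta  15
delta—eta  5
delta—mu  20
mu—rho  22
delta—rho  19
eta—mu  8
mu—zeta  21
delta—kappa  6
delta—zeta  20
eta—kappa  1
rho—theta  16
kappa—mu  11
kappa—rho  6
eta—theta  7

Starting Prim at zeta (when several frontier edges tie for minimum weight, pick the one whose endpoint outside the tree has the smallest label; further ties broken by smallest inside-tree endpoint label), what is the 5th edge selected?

Grow the tree from zeta using Prim:
Step 1: cheapest edge leaving the tree is eta—zeta (2); add eta.
Step 2: cheapest edge leaving the tree is eta—kappa (1); add kappa.
Step 3: cheapest edge leaving the tree is delta—eta (5); add delta.
Step 4: cheapest edge leaving the tree is kappa—rho (6); add rho.
Step 5: cheapest edge leaving the tree is eta—theta (7); add theta.
Step 6: cheapest edge leaving the tree is eta—mu (8); add mu.
The 5th edge added is eta—theta.

eta-theta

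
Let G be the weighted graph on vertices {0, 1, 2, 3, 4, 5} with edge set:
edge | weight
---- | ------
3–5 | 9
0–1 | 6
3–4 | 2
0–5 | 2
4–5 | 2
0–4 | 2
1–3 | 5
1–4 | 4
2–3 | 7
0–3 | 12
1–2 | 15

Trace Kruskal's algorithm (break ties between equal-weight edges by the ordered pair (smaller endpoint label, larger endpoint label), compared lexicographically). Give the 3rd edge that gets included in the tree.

Kruskal: consider edges lightest-first.
0–4 (2): add. Components now {0,4} {1} {2} {3} {5}
0–5 (2): add. Components now {0,4,5} {1} {2} {3}
3–4 (2): add. Components now {0,3,4,5} {1} {2}
4–5 (2): skip — 4 and 5 already connected.
1–4 (4): add. Components now {0,1,3,4,5} {2}
1–3 (5): skip — 1 and 3 already connected.
0–1 (6): skip — 0 and 1 already connected.
2–3 (7): add. Components now {0,1,2,3,4,5}
The 3rd edge added is 3–4.

3-4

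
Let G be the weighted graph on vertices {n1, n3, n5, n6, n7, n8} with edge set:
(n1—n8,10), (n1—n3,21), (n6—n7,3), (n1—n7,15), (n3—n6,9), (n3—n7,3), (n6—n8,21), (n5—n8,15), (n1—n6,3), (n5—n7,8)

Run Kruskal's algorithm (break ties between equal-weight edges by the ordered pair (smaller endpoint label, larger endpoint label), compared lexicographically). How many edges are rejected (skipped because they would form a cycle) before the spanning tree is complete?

1

Kruskal's algorithm — process edges by increasing weight (ties by edge label):
n1—n6 (3): add — endpoints in different components.
n3—n7 (3): add — endpoints in different components.
n6—n7 (3): add — endpoints in different components.
n5—n7 (8): add — endpoints in different components.
n3—n6 (9): skip — n3 and n6 already connected.
n1—n8 (10): add — endpoints in different components.
Edges rejected before the tree was complete: 1.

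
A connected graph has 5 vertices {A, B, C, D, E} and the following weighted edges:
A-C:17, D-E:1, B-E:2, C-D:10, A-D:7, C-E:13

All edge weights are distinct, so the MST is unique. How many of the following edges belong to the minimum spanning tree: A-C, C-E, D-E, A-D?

Kruskal's algorithm — process edges by increasing weight (ties by edge label):
D-E (1): add. Components now {A} {B} {C} {D,E}
B-E (2): add. Components now {A} {B,D,E} {C}
A-D (7): add. Components now {A,B,D,E} {C}
C-D (10): add. Components now {A,B,C,D,E}
MST edge set: {D-E, B-E, A-D, C-D}.
Of the listed edges, {D-E, A-D} are in the MST → 2.

2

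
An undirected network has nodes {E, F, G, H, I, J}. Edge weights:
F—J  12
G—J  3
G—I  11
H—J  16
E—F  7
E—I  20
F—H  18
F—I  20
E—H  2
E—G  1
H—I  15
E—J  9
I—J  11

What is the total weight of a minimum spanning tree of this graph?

Grow the tree from G using Prim:
Step 1: cheapest edge leaving the tree is E—G (1); add E.
Step 2: cheapest edge leaving the tree is E—H (2); add H.
Step 3: cheapest edge leaving the tree is G—J (3); add J.
Step 4: cheapest edge leaving the tree is E—F (7); add F.
Step 5: cheapest edge leaving the tree is G—I (11); add I.
MST edges: E—G, E—H, G—J, E—F, G—I; total weight 1+2+3+7+11 = 24.

24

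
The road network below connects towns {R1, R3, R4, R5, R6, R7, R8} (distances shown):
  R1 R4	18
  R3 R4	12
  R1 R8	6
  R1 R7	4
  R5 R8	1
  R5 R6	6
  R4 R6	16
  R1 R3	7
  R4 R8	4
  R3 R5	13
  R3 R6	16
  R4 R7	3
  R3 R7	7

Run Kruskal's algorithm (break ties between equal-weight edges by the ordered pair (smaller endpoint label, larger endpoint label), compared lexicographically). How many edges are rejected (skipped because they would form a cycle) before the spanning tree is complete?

1

Sort edges by weight, then run Kruskal:
R5 R8 (1): add. Components now {R5,R8} {R1} {R4} {R7} {R3} {R6}
R4 R7 (3): add. Components now {R5,R8} {R1} {R4,R7} {R3} {R6}
R1 R7 (4): add. Components now {R5,R8} {R1,R4,R7} {R3} {R6}
R4 R8 (4): add. Components now {R1,R4,R5,R7,R8} {R3} {R6}
R1 R8 (6): skip — R8 and R1 already connected.
R5 R6 (6): add. Components now {R1,R4,R5,R6,R7,R8} {R3}
R1 R3 (7): add. Components now {R1,R3,R4,R5,R6,R7,R8}
Edges rejected before the tree was complete: 1.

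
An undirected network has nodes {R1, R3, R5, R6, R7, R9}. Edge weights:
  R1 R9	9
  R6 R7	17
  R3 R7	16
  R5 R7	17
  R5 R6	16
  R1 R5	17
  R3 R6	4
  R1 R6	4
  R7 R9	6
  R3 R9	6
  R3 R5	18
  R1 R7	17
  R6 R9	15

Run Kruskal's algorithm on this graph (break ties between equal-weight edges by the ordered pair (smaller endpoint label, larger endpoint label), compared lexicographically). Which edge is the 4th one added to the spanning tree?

R7-R9

Kruskal: consider edges lightest-first.
R1 R6 (4): add — endpoints in different components.
R3 R6 (4): add — endpoints in different components.
R3 R9 (6): add — endpoints in different components.
R7 R9 (6): add — endpoints in different components.
R1 R9 (9): skip — R9 and R1 already connected.
R6 R9 (15): skip — R9 and R6 already connected.
R3 R7 (16): skip — R7 and R3 already connected.
R5 R6 (16): add — endpoints in different components.
The 4th edge added is R7 R9.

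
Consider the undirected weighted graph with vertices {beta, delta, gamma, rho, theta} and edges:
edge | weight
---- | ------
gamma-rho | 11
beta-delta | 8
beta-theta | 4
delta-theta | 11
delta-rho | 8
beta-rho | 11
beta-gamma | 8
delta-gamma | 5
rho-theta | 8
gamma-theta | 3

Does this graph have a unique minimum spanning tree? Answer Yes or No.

No

Kruskal's algorithm — process edges by increasing weight (ties by edge label):
gamma-theta (3): add. Components now {beta} {delta} {gamma,theta} {rho}
beta-theta (4): add. Components now {beta,gamma,theta} {delta} {rho}
delta-gamma (5): add. Components now {beta,delta,gamma,theta} {rho}
beta-delta (8): skip — beta and delta already connected.
beta-gamma (8): skip — beta and gamma already connected.
delta-rho (8): add. Components now {beta,delta,gamma,rho,theta}
Non-tree edge rho-theta has weight 8, equal to the heaviest edge on its tree cycle — swapping gives another MST of the same weight. Not unique.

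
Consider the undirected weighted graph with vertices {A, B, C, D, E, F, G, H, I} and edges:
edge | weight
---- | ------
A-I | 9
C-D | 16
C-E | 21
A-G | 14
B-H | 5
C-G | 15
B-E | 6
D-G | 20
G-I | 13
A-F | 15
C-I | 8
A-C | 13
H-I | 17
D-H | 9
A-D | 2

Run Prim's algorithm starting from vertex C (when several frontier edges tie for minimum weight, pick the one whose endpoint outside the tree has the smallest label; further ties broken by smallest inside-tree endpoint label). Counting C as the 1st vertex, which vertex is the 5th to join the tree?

Prim's algorithm from C:
Step 1: cheapest edge leaving the tree is C-I (8); add I.
Step 2: cheapest edge leaving the tree is A-I (9); add A.
Step 3: cheapest edge leaving the tree is A-D (2); add D.
Step 4: cheapest edge leaving the tree is D-H (9); add H.
Step 5: cheapest edge leaving the tree is B-H (5); add B.
Step 6: cheapest edge leaving the tree is B-E (6); add E.
Step 7: cheapest edge leaving the tree is G-I (13); add G.
Step 8: cheapest edge leaving the tree is A-F (15); add F.
Vertex order: C, I, A, D, H, B, E, G, F. The 5th vertex is H.

H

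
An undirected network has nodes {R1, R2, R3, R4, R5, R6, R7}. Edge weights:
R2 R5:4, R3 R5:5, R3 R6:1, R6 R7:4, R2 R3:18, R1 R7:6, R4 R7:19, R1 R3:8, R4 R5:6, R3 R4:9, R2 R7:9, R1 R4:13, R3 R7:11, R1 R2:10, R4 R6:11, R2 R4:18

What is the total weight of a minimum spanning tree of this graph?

Prim's algorithm from R3:
Step 1: cheapest edge leaving the tree is R3 R6 (1); add R6.
Step 2: cheapest edge leaving the tree is R6 R7 (4); add R7.
Step 3: cheapest edge leaving the tree is R3 R5 (5); add R5.
Step 4: cheapest edge leaving the tree is R2 R5 (4); add R2.
Step 5: cheapest edge leaving the tree is R1 R7 (6); add R1.
Step 6: cheapest edge leaving the tree is R4 R5 (6); add R4.
MST edges: R3 R6, R6 R7, R3 R5, R2 R5, R1 R7, R4 R5; total weight 1+4+5+4+6+6 = 26.

26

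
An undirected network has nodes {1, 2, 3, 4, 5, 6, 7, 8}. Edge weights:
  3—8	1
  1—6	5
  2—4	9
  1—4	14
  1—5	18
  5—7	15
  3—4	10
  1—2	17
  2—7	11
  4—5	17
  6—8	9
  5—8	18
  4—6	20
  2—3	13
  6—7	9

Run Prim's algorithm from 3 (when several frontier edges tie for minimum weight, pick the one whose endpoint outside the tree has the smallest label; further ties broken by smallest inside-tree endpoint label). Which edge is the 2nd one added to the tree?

Grow the tree from 3 using Prim:
Step 1: cheapest edge leaving the tree is 3—8 (1); add 8.
Step 2: cheapest edge leaving the tree is 6—8 (9); add 6.
Step 3: cheapest edge leaving the tree is 1—6 (5); add 1.
Step 4: cheapest edge leaving the tree is 6—7 (9); add 7.
Step 5: cheapest edge leaving the tree is 3—4 (10); add 4.
Step 6: cheapest edge leaving the tree is 2—4 (9); add 2.
Step 7: cheapest edge leaving the tree is 5—7 (15); add 5.
The 2nd edge added is 6—8.

6-8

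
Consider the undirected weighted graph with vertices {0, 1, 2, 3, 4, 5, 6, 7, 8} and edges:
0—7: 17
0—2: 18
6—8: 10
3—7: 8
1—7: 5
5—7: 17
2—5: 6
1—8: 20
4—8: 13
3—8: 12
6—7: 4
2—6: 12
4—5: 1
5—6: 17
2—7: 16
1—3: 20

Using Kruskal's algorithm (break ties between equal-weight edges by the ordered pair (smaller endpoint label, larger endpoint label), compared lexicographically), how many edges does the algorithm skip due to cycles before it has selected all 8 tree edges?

Kruskal: consider edges lightest-first.
4—5 (1): add — endpoints in different components.
6—7 (4): add — endpoints in different components.
1—7 (5): add — endpoints in different components.
2—5 (6): add — endpoints in different components.
3—7 (8): add — endpoints in different components.
6—8 (10): add — endpoints in different components.
2—6 (12): add — endpoints in different components.
3—8 (12): skip — 3 and 8 already connected.
4—8 (13): skip — 4 and 8 already connected.
2—7 (16): skip — 2 and 7 already connected.
0—7 (17): add — endpoints in different components.
Edges rejected before the tree was complete: 3.

3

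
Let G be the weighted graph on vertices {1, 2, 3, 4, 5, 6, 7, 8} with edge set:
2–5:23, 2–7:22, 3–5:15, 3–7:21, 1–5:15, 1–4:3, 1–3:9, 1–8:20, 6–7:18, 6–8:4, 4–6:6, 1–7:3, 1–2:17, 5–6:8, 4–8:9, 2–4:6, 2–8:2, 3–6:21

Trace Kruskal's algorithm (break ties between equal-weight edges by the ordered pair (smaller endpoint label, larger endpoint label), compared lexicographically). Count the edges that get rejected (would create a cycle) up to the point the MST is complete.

Kruskal's algorithm — process edges by increasing weight (ties by edge label):
2–8 (2): add — endpoints in different components.
1–4 (3): add — endpoints in different components.
1–7 (3): add — endpoints in different components.
6–8 (4): add — endpoints in different components.
2–4 (6): add — endpoints in different components.
4–6 (6): skip — 4 and 6 already connected.
5–6 (8): add — endpoints in different components.
1–3 (9): add — endpoints in different components.
Edges rejected before the tree was complete: 1.

1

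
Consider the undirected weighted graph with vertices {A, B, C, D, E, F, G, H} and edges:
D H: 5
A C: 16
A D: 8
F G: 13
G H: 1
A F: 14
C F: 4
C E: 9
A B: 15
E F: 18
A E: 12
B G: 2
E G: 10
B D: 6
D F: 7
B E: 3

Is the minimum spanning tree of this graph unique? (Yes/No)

Yes

Kruskal: consider edges lightest-first.
G H (1): add — endpoints in different components.
B G (2): add — endpoints in different components.
B E (3): add — endpoints in different components.
C F (4): add — endpoints in different components.
D H (5): add — endpoints in different components.
B D (6): skip — B and D already connected.
D F (7): add — endpoints in different components.
A D (8): add — endpoints in different components.
Every non-tree edge has weight strictly greater than the heaviest edge on the tree path between its endpoints, so the MST is unique.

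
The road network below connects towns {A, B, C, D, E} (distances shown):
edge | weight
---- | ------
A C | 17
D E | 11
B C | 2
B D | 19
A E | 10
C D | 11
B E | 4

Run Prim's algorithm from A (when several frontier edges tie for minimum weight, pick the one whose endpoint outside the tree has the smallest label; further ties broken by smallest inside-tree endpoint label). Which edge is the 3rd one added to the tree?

Prim, starting at A.
Step 1: frontier [A E 10, A C 17] → take A E (10); add E.
Step 2: frontier [A C 17, B E 4, D E 11] → take B E (4); add B.
Step 3: frontier [A C 17, B C 2, B D 19, D E 11] → take B C (2); add C.
Step 4: frontier [B D 19, C D 11, D E 11] → take C D (11); add D.
The 3rd edge added is B C.

B-C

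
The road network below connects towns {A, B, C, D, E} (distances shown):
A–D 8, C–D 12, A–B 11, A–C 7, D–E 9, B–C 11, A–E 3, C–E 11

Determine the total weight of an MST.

29

Prim's algorithm from C:
Step 1: frontier [A–C 7, B–C 11, C–E 11, C–D 12] → take A–C (7); add A.
Step 2: frontier [A–E 3, A–D 8, A–B 11, B–C 11, C–E 11, C–D 12] → take A–E (3); add E.
Step 3: frontier [A–D 8, A–B 11, B–C 11, C–D 12, D–E 9] → take A–D (8); add D.
Step 4: frontier [A–B 11, B–C 11] → take A–B (11); add B.
MST edges: A–C, A–E, A–D, A–B; total weight 7+3+8+11 = 29.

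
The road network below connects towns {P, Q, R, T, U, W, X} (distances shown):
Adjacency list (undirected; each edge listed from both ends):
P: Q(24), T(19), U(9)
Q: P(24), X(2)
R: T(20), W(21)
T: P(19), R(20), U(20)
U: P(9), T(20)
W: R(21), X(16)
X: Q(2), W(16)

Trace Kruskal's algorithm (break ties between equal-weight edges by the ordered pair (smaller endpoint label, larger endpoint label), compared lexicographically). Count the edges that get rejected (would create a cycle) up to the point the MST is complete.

1

Kruskal: consider edges lightest-first.
Q X (2): add — endpoints in different components.
P U (9): add — endpoints in different components.
W X (16): add — endpoints in different components.
P T (19): add — endpoints in different components.
R T (20): add — endpoints in different components.
T U (20): skip — U and T already connected.
R W (21): add — endpoints in different components.
Edges rejected before the tree was complete: 1.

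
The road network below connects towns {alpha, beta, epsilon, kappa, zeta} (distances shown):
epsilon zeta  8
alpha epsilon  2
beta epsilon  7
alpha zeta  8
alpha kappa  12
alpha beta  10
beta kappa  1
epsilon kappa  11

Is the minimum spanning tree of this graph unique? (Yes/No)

No

Kruskal: consider edges lightest-first.
beta kappa (1): add. Components now {beta,kappa} {zeta} {alpha} {epsilon}
alpha epsilon (2): add. Components now {beta,kappa} {zeta} {alpha,epsilon}
beta epsilon (7): add. Components now {alpha,beta,epsilon,kappa} {zeta}
alpha zeta (8): add. Components now {alpha,beta,epsilon,kappa,zeta}
Non-tree edge epsilon zeta has weight 8, equal to the heaviest edge on its tree cycle — swapping gives another MST of the same weight. Not unique.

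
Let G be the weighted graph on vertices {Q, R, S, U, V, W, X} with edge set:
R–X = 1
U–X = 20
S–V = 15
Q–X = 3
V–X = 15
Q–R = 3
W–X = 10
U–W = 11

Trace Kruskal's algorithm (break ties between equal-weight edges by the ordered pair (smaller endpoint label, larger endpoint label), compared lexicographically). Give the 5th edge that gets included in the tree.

S-V

Kruskal's algorithm — process edges by increasing weight (ties by edge label):
R–X (1): add — endpoints in different components.
Q–R (3): add — endpoints in different components.
Q–X (3): skip — X and Q already connected.
W–X (10): add — endpoints in different components.
U–W (11): add — endpoints in different components.
S–V (15): add — endpoints in different components.
V–X (15): add — endpoints in different components.
The 5th edge added is S–V.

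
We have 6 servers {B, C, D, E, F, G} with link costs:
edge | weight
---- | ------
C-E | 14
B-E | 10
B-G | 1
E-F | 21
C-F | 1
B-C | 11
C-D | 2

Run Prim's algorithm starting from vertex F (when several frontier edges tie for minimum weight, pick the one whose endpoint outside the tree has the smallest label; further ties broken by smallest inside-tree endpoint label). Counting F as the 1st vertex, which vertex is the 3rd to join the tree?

D

Prim, starting at F.
Step 1: frontier [C-F 1, E-F 21] → take C-F (1); add C.
Step 2: frontier [C-D 2, B-C 11, C-E 14, E-F 21] → take C-D (2); add D.
Step 3: frontier [B-C 11, C-E 14, E-F 21] → take B-C (11); add B.
Step 4: frontier [B-G 1, B-E 10, C-E 14, E-F 21] → take B-G (1); add G.
Step 5: frontier [B-E 10, C-E 14, E-F 21] → take B-E (10); add E.
Vertex order: F, C, D, B, G, E. The 3rd vertex is D.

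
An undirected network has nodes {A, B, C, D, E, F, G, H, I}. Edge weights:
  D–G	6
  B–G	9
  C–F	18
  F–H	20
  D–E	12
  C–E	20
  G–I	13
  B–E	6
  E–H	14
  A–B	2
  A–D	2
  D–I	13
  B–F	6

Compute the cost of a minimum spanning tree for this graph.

67

Prim, starting at B.
Step 1: cheapest edge leaving the tree is A–B (2); add A.
Step 2: cheapest edge leaving the tree is A–D (2); add D.
Step 3: cheapest edge leaving the tree is B–E (6); add E.
Step 4: cheapest edge leaving the tree is B–F (6); add F.
Step 5: cheapest edge leaving the tree is D–G (6); add G.
Step 6: cheapest edge leaving the tree is D–I (13); add I.
Step 7: cheapest edge leaving the tree is E–H (14); add H.
Step 8: cheapest edge leaving the tree is C–F (18); add C.
MST edges: A–B, A–D, B–E, B–F, D–G, D–I, E–H, C–F; total weight 2+2+6+6+6+13+14+18 = 67.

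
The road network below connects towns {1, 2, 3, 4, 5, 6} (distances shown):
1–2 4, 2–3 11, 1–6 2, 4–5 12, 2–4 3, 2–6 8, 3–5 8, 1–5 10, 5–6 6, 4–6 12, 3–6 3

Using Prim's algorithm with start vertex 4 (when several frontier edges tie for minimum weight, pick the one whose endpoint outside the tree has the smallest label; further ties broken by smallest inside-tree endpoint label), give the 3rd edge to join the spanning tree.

1-6

Prim's algorithm from 4:
Step 1: cheapest edge leaving the tree is 2–4 (3); add 2.
Step 2: cheapest edge leaving the tree is 1–2 (4); add 1.
Step 3: cheapest edge leaving the tree is 1–6 (2); add 6.
Step 4: cheapest edge leaving the tree is 3–6 (3); add 3.
Step 5: cheapest edge leaving the tree is 5–6 (6); add 5.
The 3rd edge added is 1–6.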